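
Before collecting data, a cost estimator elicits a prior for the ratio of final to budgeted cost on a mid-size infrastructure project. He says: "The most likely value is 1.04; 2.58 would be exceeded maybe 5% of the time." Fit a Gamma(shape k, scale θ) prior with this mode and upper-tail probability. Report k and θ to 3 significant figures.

Gamma(k,θ) with k>1 has mode (k−1)θ, so θ = 1.04/(k−1).
Need P(X < 2.58) = 0.95 with θ tied to k this way. Start at k = 2, θ = 1.04: P(X<2.58) ≈ 0.709.
Too low — raise k to concentrate. Iterating converges to k ≈ 4.29.
Then θ = 1.04/(4.29−1) ≈ 0.316.

k ≈ 4.29, θ ≈ 0.316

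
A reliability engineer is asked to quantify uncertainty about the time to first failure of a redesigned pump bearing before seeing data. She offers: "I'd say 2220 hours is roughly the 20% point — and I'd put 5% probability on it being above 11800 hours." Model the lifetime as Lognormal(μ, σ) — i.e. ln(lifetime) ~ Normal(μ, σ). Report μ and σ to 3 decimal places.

μ ≈ 8.271, σ ≈ 0.672

If T ~ Lognormal(μ,σ) then ln T ~ Normal(μ,σ), so the p-quantile of ln T is μ + z_p·σ.
ln(2220) = 7.705 and ln(11800) = 9.376; z_{0.2} = -0.8416, z_{0.95} = 1.645.
σ = (9.376 − 7.705)/(1.645 − (-0.8416)) = 0.672.
μ = 7.705 − (-0.8416)·0.672 = 8.271.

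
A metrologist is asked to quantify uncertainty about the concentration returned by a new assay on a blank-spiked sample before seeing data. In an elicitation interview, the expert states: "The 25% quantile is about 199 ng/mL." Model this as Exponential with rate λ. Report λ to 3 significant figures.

P(T < 199.0) = 1 − e^(−λ·199.0) = 0.25, so λ = −ln(1−0.25)/199.0 = −ln(0.75)/199.0 = 0.00145.

λ ≈ 0.00145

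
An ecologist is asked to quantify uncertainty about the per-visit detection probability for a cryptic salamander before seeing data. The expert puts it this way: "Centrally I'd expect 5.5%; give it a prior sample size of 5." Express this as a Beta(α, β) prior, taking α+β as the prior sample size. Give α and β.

Under the effective-sample-size interpretation, Beta(α, β) has prior mean α/(α+β) and prior sample size α+β.
So α+β = 5 and α/(α+β) = 0.055, giving α = 0.055·5 = 0.275 and β = 5 − 0.275 = 4.725.

α = 0.275, β = 4.725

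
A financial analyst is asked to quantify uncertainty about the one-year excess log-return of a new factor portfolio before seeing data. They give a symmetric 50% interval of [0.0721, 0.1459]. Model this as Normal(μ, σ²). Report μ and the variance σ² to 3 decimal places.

A symmetric 50% interval runs μ ± z·σ with z = 0.6745.
Half-width = 0.0369, so σ = 0.0369/0.6745 = 0.0547 and σ² = 0.003.
μ is the interval midpoint, 0.109.

μ = 0.109, σ² = 0.003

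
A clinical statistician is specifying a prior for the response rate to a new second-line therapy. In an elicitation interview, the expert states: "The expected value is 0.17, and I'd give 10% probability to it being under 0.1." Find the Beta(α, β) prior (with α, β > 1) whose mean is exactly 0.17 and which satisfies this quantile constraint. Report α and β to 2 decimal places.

With mean 0.17 fixed, write α = 0.17s, β = 0.83s where s = α+β.
Need P(θ < 0.1) = 0.1 under Beta(0.17s, 0.83s). Normal approximation: (q−m)/√(m(1−m)/s) ≈ z_{0.1} = -1.28, so s ≈ 0.17·0.83·(-1.28)²/(0.1−0.17)² = 47.3.
At s = 47.3: P(θ<0.1) ≈ 0.084. Adjusting to match 0.1 gives s ≈ 41.61.
So α = 0.17·41.61 ≈ 7.07, β = 0.83·41.61 ≈ 34.53.

α ≈ 7.07, β ≈ 34.53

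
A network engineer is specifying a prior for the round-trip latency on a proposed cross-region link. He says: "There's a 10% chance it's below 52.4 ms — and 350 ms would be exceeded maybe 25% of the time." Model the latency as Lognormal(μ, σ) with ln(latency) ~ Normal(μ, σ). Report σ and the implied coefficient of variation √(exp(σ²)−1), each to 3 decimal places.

σ ≈ 0.971, CV ≈ 1.252

If T ~ Lognormal(μ,σ) then ln T ~ Normal(μ,σ), so the p-quantile of ln T is μ + z_p·σ.
ln(52.4) = 3.959 and ln(350) = 5.858; z_{0.1} = -1.282, z_{0.75} = 0.6745.
σ = (5.858 − 3.959)/(0.6745 − (-1.282)) = 0.971.
μ = 3.959 − (-1.282)·0.971 = 5.203.
CV = √(exp(σ²)−1) = √(exp(0.9426)−1) = 1.252.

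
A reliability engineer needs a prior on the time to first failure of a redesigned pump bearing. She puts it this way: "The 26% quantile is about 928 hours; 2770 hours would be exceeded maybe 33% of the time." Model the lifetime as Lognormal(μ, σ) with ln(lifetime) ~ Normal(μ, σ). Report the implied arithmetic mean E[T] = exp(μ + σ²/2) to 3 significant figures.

If T ~ Lognormal(μ,σ) then ln T ~ Normal(μ,σ), so the p-quantile of ln T is μ + z_p·σ.
ln(928) = 6.833 and ln(2770) = 7.927; z_{0.26} = -0.6433, z_{0.67} = 0.4399.
σ = (7.927 − 6.833)/(0.4399 − (-0.6433)) = 1.010.
μ = 6.833 − (-0.6433)·1.010 = 7.483.
E[T] = exp(μ + σ²/2) = exp(7.483 + 0.5096) = 2960 hours.

E[T] ≈ 2960 hours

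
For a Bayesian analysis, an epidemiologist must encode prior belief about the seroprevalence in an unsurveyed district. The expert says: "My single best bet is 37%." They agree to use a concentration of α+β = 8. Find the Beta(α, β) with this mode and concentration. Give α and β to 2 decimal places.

α = 3.22, β = 4.78

For α,β > 1 the Beta mode is (α−1)/(α+β−2). With α+β = 8, the mode is (α−1)/6.
Set (α−1)/6 = 0.37 → α = 1 + 0.37·6 = 3.22.
β = 8 − α = 4.78.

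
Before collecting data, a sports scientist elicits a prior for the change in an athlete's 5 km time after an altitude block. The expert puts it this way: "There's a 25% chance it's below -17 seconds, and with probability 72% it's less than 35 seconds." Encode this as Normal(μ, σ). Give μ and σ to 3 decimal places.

μ = 10.895, σ = 41.357

The p-quantile of Normal(μ,σ) is μ + z_p·σ, with z_{0.25} = -0.6745 and z_{0.72} = 0.5828.
Eliminate σ: μ = (z₂·x₁ − z₁·x₂)/(z₂ − z₁) = (0.5828·-17 − (-0.6745)·35)/1.257 = 10.895.
Then σ = (x₂ − x₁)/(z₂ − z₁) = (35 − -17)/1.257 = 41.357.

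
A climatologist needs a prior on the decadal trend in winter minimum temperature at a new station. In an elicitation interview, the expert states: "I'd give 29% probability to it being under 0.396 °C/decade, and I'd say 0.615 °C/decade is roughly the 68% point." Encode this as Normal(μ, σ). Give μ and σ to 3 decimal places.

For Normal(μ,σ), the p-quantile is μ + z_p·σ. Here z_{0.29} = -0.5534, z_{0.68} = 0.4677.
So 0.396 = μ − 0.5534σ and 0.615 = μ + 0.4677σ.
Subtracting: σ = (0.615 − 0.396)/(0.4677 − (-0.5534)) = 0.214.
Then μ = 0.396 − (-0.5534)·0.214 = 0.515.

μ = 0.515, σ = 0.214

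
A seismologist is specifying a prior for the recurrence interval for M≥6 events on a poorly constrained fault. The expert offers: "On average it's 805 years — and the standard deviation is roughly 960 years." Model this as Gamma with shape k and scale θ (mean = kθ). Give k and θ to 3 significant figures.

k ≈ 0.703, θ ≈ 1140

For Gamma(k, scale θ): mean = kθ, variance = kθ², so CV = 1/√k.
CV = SD/mean = 960/805 = 1.193, hence k = 1/CV² = 0.703.
Then θ = mean/k = 805/0.703 = 1140.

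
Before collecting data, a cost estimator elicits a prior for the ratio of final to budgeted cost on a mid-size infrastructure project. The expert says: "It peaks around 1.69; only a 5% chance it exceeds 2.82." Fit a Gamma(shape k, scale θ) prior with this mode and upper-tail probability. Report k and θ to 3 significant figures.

Gamma(k,θ) with k>1 has mode (k−1)θ, so θ = 1.69/(k−1).
Need P(X < 2.82) = 0.95 with θ tied to k this way. Start at k = 2, θ = 1.69: P(X<2.82) ≈ 0.497.
Too low — raise k to concentrate. Iterating converges to k ≈ 11.7.
Then θ = 1.69/(11.7−1) ≈ 0.159.

k ≈ 11.7, θ ≈ 0.159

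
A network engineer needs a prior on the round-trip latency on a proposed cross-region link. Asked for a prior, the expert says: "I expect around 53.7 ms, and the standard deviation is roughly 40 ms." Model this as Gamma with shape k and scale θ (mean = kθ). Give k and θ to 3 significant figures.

k ≈ 1.8, θ ≈ 29.8

For Gamma(k, scale θ): mean = kθ, variance = kθ², so CV = 1/√k.
CV = SD/mean = 40/53.7 = 0.7449, hence k = 1/CV² = 1.8.
Then θ = mean/k = 53.7/1.8 = 29.8.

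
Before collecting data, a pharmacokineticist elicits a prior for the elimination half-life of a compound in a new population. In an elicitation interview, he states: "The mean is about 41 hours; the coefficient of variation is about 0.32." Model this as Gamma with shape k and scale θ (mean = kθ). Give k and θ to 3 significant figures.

For Gamma(k, scale θ): mean = kθ, variance = kθ², so CV = 1/√k.
CV = 0.32, hence k = 1/CV² = 9.77.
Then θ = mean/k = 41/9.77 = 4.2.

k ≈ 9.77, θ ≈ 4.2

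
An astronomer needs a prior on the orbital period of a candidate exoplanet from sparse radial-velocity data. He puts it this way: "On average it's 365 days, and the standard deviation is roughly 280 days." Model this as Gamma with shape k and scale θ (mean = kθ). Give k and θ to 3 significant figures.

k ≈ 1.7, θ ≈ 215

For Gamma(k, scale θ): mean = kθ, variance = kθ², so CV = 1/√k.
CV = SD/mean = 280/365 = 0.7671, hence k = 1/CV² = 1.7.
Then θ = mean/k = 365/1.7 = 215.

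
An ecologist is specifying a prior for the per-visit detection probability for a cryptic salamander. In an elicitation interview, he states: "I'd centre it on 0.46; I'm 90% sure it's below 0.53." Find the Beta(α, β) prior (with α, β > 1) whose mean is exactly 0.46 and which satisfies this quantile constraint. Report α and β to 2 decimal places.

With mean 0.46 fixed, write α = 0.46s, β = 0.54s where s = α+β.
Need P(θ < 0.53) = 0.9 under Beta(0.46s, 0.54s). Normal approximation: (q−m)/√(m(1−m)/s) ≈ z_{0.9} = 1.28, so s ≈ 0.46·0.54·(1.28)²/(0.53−0.46)² = 83.3.
At s = 83.3: P(θ<0.53) ≈ 0.900. Adjusting to match 0.9 gives s ≈ 83.42.
So α = 0.46·83.42 ≈ 38.37, β = 0.54·83.42 ≈ 45.05.

α ≈ 38.37, β ≈ 45.05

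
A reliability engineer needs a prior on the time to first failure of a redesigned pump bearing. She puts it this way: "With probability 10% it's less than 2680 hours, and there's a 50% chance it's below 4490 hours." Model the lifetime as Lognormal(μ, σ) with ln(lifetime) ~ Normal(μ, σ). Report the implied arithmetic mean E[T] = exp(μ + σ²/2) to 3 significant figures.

E[T] ≈ 4870 hours

If T ~ Lognormal(μ,σ) then ln T ~ Normal(μ,σ), so the p-quantile of ln T is μ + z_p·σ.
ln(2680) = 7.894 and ln(4490) = 8.41; z_{0.1} = -1.282, z_{0.5} = 0.
σ = (8.41 − 7.894)/(0 − (-1.282)) = 0.403.
μ = 7.894 − (-1.282)·0.403 = 8.410.
E[T] = exp(μ + σ²/2) = exp(8.410 + 0.0811) = 4870 hours.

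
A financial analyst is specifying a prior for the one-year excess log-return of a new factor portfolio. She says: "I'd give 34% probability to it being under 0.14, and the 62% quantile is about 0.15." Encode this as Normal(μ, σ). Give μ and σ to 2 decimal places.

The p-quantile of Normal(μ,σ) is μ + z_p·σ, with z_{0.34} = -0.4125 and z_{0.62} = 0.3055.
Eliminate σ: μ = (z₂·x₁ − z₁·x₂)/(z₂ − z₁) = (0.3055·0.14 − (-0.4125)·0.15)/0.7179 = 0.15.
Then σ = (x₂ − x₁)/(z₂ − z₁) = (0.15 − 0.14)/0.7179 = 0.01.

μ = 0.15, σ = 0.01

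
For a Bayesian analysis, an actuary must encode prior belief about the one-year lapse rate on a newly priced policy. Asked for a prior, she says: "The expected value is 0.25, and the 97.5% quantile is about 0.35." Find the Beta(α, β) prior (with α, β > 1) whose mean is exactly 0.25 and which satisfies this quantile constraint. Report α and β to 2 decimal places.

With mean 0.25 fixed, write α = 0.25s, β = 0.75s where s = α+β.
Need P(θ < 0.35) = 0.975 under Beta(0.25s, 0.75s). Normal approximation: (q−m)/√(m(1−m)/s) ≈ z_{0.975} = 1.96, so s ≈ 0.25·0.75·(1.96)²/(0.35−0.25)² = 72.0.
At s = 72.0: P(θ<0.35) ≈ 0.969. Adjusting to match 0.975 gives s ≈ 79.73.
So α = 0.25·79.73 ≈ 19.93, β = 0.75·79.73 ≈ 59.80.

α ≈ 19.93, β ≈ 59.80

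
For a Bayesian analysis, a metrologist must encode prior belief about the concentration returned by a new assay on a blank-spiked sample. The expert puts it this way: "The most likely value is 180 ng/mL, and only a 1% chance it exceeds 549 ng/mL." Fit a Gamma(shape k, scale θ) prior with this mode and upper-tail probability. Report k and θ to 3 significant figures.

Gamma(k,θ) with k>1 has mode (k−1)θ, so θ = 180/(k−1).
Need P(X < 549) = 0.99 with θ tied to k this way. Start at k = 2, θ = 180: P(X<549) ≈ 0.808.
Too low — raise k to concentrate. Iterating converges to k ≈ 4.61.
Then θ = 180/(4.61−1) ≈ 49.9.

k ≈ 4.61, θ ≈ 49.9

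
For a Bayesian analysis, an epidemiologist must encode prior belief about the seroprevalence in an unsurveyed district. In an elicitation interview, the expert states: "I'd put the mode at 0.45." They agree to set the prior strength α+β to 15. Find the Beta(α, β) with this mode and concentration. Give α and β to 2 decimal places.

α = 6.85, β = 8.15

For α,β > 1 the Beta mode is (α−1)/(α+β−2). With α+β = 15, the mode is (α−1)/13.
Set (α−1)/13 = 0.45 → α = 1 + 0.45·13 = 6.85.
β = 15 − α = 8.15.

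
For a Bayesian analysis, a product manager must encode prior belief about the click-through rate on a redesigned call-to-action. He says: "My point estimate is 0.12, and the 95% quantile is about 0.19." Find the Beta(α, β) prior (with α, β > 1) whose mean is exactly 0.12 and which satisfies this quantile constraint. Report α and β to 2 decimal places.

α ≈ 8.20, β ≈ 60.12

With mean 0.12 fixed, write α = 0.12s, β = 0.88s where s = α+β.
Need P(θ < 0.19) = 0.95 under Beta(0.12s, 0.88s). Normal approximation: (q−m)/√(m(1−m)/s) ≈ z_{0.95} = 1.64, so s ≈ 0.12·0.88·(1.64)²/(0.19−0.12)² = 58.3.
At s = 58.3: P(θ<0.19) ≈ 0.937. Adjusting to match 0.95 gives s ≈ 68.32.
So α = 0.12·68.32 ≈ 8.20, β = 0.88·68.32 ≈ 60.12.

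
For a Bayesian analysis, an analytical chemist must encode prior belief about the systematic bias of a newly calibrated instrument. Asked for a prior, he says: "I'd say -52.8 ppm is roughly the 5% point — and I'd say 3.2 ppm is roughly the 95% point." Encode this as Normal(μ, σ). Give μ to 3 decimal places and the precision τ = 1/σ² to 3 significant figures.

For Normal(μ,σ), the p-quantile is μ + z_p·σ. Here z_{0.05} = -1.645, z_{0.95} = 1.645.
So -52.8 = μ − 1.645σ and 3.2 = μ + 1.645σ.
Subtracting: σ = (3.2 − -52.8)/(1.645 − (-1.645)) = 17.023.
Then μ = -52.8 − (-1.645)·17.023 = -24.800.
Precision τ = 1/σ² = 1/17.02² = 0.00345.

μ = -24.800, τ = 0.00345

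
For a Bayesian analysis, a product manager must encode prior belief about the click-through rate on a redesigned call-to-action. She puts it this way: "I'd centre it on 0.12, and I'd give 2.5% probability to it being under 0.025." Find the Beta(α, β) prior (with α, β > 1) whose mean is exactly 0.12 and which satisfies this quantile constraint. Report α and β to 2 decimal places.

With mean 0.12 fixed, write α = 0.12s, β = 0.88s where s = α+β.
Need P(θ < 0.025) = 0.025 under Beta(0.12s, 0.88s). Normal approximation: (q−m)/√(m(1−m)/s) ≈ z_{0.025} = -1.96, so s ≈ 0.12·0.88·(-1.96)²/(0.025−0.12)² = 44.9.
At s = 44.9: P(θ<0.025) ≈ 0.002. Adjusting to match 0.025 gives s ≈ 23.64.
So α = 0.12·23.64 ≈ 2.84, β = 0.88·23.64 ≈ 20.80.

α ≈ 2.84, β ≈ 20.80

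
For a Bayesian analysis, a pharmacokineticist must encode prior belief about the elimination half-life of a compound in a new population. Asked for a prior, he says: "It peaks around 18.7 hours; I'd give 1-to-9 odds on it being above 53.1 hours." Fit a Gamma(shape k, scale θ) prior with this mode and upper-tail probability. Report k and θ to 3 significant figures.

k ≈ 2.75, θ ≈ 10.7

Gamma(k,θ) with k>1 has mode (k−1)θ, so θ = 18.7/(k−1).
Need P(X < 53.1) = 0.9 with θ tied to k this way. Start at k = 2, θ = 18.7: P(X<53.1) ≈ 0.776.
Too low — raise k to concentrate. Iterating converges to k ≈ 2.75.
Then θ = 18.7/(2.75−1) ≈ 10.7.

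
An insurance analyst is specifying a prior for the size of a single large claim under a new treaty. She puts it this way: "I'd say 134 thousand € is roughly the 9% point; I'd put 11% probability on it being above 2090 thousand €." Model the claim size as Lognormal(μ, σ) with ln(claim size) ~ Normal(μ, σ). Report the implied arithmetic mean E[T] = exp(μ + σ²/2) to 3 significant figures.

E[T] ≈ 997 thousand €

If T ~ Lognormal(μ,σ) then ln T ~ Normal(μ,σ), so the p-quantile of ln T is μ + z_p·σ.
ln(134) = 4.898 and ln(2090) = 7.645; z_{0.09} = -1.341, z_{0.89} = 1.227.
σ = (7.645 − 4.898)/(1.227 − (-1.341)) = 1.070.
μ = 4.898 − (-1.341)·1.070 = 6.332.
E[T] = exp(μ + σ²/2) = exp(6.332 + 0.5725) = 997 thousand €.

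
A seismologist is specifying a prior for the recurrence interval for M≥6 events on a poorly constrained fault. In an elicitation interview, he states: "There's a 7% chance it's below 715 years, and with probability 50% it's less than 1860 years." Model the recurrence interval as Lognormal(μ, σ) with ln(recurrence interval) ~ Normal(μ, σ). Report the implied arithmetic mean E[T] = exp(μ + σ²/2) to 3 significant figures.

If T ~ Lognormal(μ,σ) then ln T ~ Normal(μ,σ), so the p-quantile of ln T is μ + z_p·σ.
ln(715) = 6.572 and ln(1860) = 7.528; z_{0.07} = -1.476, z_{0.5} = 0.
σ = (7.528 − 6.572)/(0 − (-1.476)) = 0.648.
μ = 6.572 − (-1.476)·0.648 = 7.528.
E[T] = exp(μ + σ²/2) = exp(7.528 + 0.2098) = 2290 years.

E[T] ≈ 2290 years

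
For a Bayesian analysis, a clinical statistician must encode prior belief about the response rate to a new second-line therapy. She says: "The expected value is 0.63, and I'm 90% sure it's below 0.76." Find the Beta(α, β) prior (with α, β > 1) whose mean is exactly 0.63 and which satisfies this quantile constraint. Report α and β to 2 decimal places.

α ≈ 13.41, β ≈ 7.87

With mean 0.63 fixed, write α = 0.63s, β = 0.37s where s = α+β.
Need P(θ < 0.76) = 0.9 under Beta(0.63s, 0.37s). Normal approximation: (q−m)/√(m(1−m)/s) ≈ z_{0.9} = 1.28, so s ≈ 0.63·0.37·(1.28)²/(0.76−0.63)² = 22.7.
At s = 22.7: P(θ<0.76) ≈ 0.908. Adjusting to match 0.9 gives s ≈ 21.28.
So α = 0.63·21.28 ≈ 13.41, β = 0.37·21.28 ≈ 7.87.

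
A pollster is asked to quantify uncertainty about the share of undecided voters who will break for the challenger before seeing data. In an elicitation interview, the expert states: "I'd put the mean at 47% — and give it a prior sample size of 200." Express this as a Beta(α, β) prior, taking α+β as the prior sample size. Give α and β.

Under the effective-sample-size interpretation, Beta(α, β) has prior mean α/(α+β) and prior sample size α+β.
So α+β = 200 and α/(α+β) = 0.47, giving α = 0.47·200 = 94 and β = 200 − 94 = 106.

α = 94, β = 106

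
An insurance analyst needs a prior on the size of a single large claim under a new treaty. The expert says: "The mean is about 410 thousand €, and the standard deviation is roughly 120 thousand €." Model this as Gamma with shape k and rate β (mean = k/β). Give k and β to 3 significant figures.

k ≈ 11.7, β ≈ 0.0285

For Gamma(k, rate β): mean = k/β, variance = k/β², so CV = 1/√k.
CV = SD/mean = 120/410 = 0.2927, hence k = 1/CV² = 11.7.
Then β = k/mean = 11.7/410 = 0.0285.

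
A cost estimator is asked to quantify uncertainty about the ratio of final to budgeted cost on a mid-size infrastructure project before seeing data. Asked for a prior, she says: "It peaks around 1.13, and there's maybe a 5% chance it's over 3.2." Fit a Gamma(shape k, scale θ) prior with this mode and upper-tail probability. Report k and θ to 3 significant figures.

k ≈ 3.47, θ ≈ 0.458

Gamma(k,θ) with k>1 has mode (k−1)θ, so θ = 1.13/(k−1).
Need P(X < 3.2) = 0.95 with θ tied to k this way. Start at k = 2, θ = 1.13: P(X<3.2) ≈ 0.774.
Too low — raise k to concentrate. Iterating converges to k ≈ 3.47.
Then θ = 1.13/(3.47−1) ≈ 0.458.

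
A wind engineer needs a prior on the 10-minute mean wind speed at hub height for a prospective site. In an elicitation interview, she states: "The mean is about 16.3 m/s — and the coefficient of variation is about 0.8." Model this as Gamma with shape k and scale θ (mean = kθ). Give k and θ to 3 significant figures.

k ≈ 1.56, θ ≈ 10.4

For Gamma(k, scale θ): mean = kθ, variance = kθ², so CV = 1/√k.
CV = 0.8, hence k = 1/CV² = 1.56.
Then θ = mean/k = 16.3/1.56 = 10.4.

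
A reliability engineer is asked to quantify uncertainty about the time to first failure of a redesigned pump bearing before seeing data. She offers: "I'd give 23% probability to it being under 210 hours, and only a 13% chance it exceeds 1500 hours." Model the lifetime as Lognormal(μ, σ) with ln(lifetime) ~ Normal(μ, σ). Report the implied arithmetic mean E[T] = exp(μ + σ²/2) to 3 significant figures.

E[T] ≈ 797 hours

If T ~ Lognormal(μ,σ) then ln T ~ Normal(μ,σ), so the p-quantile of ln T is μ + z_p·σ.
ln(210) = 5.347 and ln(1500) = 7.313; z_{0.23} = -0.7388, z_{0.87} = 1.126.
σ = (7.313 − 5.347)/(1.126 − (-0.7388)) = 1.054.
μ = 5.347 − (-0.7388)·1.054 = 6.126.
E[T] = exp(μ + σ²/2) = exp(6.126 + 0.5555) = 797 hours.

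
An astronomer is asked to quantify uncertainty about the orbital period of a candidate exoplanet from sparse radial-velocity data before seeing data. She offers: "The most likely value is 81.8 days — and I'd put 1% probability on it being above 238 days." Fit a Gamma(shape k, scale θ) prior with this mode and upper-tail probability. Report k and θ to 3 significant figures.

Gamma(k,θ) with k>1 has mode (k−1)θ, so θ = 81.8/(k−1).
Need P(X < 238) = 0.99 with θ tied to k this way. Start at k = 2, θ = 81.8: P(X<238) ≈ 0.787.
Too low — raise k to concentrate. Iterating converges to k ≈ 4.98.
Then θ = 81.8/(4.98−1) ≈ 20.6.

k ≈ 4.98, θ ≈ 20.6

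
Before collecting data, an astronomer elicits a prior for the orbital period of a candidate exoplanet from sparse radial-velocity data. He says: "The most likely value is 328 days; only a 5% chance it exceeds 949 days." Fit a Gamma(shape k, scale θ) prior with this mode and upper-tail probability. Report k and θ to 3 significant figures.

k ≈ 3.36, θ ≈ 139

Gamma(k,θ) with k>1 has mode (k−1)θ, so θ = 328/(k−1).
Need P(X < 949) = 0.95 with θ tied to k this way. Start at k = 2, θ = 328: P(X<949) ≈ 0.784.
Too low — raise k to concentrate. Iterating converges to k ≈ 3.36.
Then θ = 328/(3.36−1) ≈ 139.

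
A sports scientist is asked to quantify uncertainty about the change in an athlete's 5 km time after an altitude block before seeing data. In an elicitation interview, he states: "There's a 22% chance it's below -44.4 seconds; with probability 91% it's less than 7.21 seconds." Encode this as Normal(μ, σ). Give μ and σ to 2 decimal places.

μ = -25.54, σ = 24.43

The p-quantile of Normal(μ,σ) is μ + z_p·σ, with z_{0.22} = -0.7722 and z_{0.91} = 1.341.
Eliminate σ: μ = (z₂·x₁ − z₁·x₂)/(z₂ − z₁) = (1.341·-44.4 − (-0.7722)·7.21)/2.113 = -25.54.
Then σ = (x₂ − x₁)/(z₂ − z₁) = (7.21 − -44.4)/2.113 = 24.43.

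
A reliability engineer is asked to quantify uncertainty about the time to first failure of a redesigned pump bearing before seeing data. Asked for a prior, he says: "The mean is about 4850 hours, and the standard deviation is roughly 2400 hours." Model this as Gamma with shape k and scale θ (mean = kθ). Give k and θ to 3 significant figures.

k ≈ 4.08, θ ≈ 1190

For Gamma(k, scale θ): mean = kθ, variance = kθ², so CV = 1/√k.
CV = SD/mean = 2400/4850 = 0.4948, hence k = 1/CV² = 4.08.
Then θ = mean/k = 4850/4.08 = 1190.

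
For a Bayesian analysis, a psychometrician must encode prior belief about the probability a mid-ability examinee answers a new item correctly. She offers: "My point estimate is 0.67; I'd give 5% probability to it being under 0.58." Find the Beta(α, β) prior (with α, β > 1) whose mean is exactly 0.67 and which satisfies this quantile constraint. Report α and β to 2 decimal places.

α ≈ 51.71, β ≈ 25.47

With mean 0.67 fixed, write α = 0.67s, β = 0.33s where s = α+β.
Need P(θ < 0.58) = 0.05 under Beta(0.67s, 0.33s). Normal approximation: (q−m)/√(m(1−m)/s) ≈ z_{0.05} = -1.64, so s ≈ 0.67·0.33·(-1.64)²/(0.58−0.67)² = 73.9.
At s = 73.9: P(θ<0.58) ≈ 0.054. Adjusting to match 0.05 gives s ≈ 77.18.
So α = 0.67·77.18 ≈ 51.71, β = 0.33·77.18 ≈ 25.47.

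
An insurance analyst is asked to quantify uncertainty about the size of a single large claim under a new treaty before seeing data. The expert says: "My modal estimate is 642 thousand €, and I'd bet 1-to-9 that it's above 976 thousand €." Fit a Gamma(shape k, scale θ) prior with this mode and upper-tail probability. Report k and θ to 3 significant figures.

Gamma(k,θ) with k>1 has mode (k−1)θ, so θ = 642/(k−1).
Need P(X < 976) = 0.9 with θ tied to k this way. Start at k = 2, θ = 642: P(X<976) ≈ 0.449.
Too low — raise k to concentrate. Iterating converges to k ≈ 11.6.
Then θ = 642/(11.6−1) ≈ 60.4.

k ≈ 11.6, θ ≈ 60.4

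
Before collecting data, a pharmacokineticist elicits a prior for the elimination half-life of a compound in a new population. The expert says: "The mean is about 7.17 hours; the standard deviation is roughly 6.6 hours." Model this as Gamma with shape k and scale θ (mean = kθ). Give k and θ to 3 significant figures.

k ≈ 1.18, θ ≈ 6.08

For Gamma(k, scale θ): mean = kθ, variance = kθ², so CV = 1/√k.
CV = SD/mean = 6.6/7.17 = 0.9205, hence k = 1/CV² = 1.18.
Then θ = mean/k = 7.17/1.18 = 6.08.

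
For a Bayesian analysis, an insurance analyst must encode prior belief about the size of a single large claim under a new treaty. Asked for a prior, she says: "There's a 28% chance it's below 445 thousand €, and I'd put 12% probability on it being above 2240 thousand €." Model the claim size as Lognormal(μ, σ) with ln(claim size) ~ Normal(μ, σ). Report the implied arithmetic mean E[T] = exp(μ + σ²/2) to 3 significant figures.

E[T] ≈ 1160 thousand €

If T ~ Lognormal(μ,σ) then ln T ~ Normal(μ,σ), so the p-quantile of ln T is μ + z_p·σ.
ln(445) = 6.098 and ln(2240) = 7.714; z_{0.28} = -0.5828, z_{0.88} = 1.175.
σ = (7.714 − 6.098)/(1.175 − (-0.5828)) = 0.919.
μ = 6.098 − (-0.5828)·0.919 = 6.634.
E[T] = exp(μ + σ²/2) = exp(6.634 + 0.4227) = 1160 thousand €.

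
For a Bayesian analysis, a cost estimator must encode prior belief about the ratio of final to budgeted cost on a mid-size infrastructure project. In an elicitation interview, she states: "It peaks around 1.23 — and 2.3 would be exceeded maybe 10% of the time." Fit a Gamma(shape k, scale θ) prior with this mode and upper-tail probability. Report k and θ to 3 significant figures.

Gamma(k,θ) with k>1 has mode (k−1)θ, so θ = 1.23/(k−1).
Need P(X < 2.3) = 0.9 with θ tied to k this way. Start at k = 2, θ = 1.23: P(X<2.3) ≈ 0.558.
Too low — raise k to concentrate. Iterating converges to k ≈ 5.88.
Then θ = 1.23/(5.88−1) ≈ 0.252.

k ≈ 5.88, θ ≈ 0.252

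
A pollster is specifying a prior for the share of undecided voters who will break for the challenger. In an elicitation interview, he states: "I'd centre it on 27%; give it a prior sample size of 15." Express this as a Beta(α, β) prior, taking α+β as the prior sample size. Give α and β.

Under the effective-sample-size interpretation, Beta(α, β) has prior mean α/(α+β) and prior sample size α+β.
So α+β = 15 and α/(α+β) = 0.27, giving α = 0.27·15 = 4.05 and β = 15 − 4.05 = 10.95.

α = 4.05, β = 10.95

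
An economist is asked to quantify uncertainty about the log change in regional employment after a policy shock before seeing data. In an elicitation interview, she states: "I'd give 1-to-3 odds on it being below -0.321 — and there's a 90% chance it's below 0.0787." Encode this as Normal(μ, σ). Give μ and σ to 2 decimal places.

The p-quantile of Normal(μ,σ) is μ + z_p·σ, with z_{0.25} = -0.6745 and z_{0.9} = 1.282.
Eliminate σ: μ = (z₂·x₁ − z₁·x₂)/(z₂ − z₁) = (1.282·-0.321 − (-0.6745)·0.0787)/1.956 = -0.18.
Then σ = (x₂ − x₁)/(z₂ − z₁) = (0.0787 − -0.321)/1.956 = 0.20.

μ = -0.18, σ = 0.20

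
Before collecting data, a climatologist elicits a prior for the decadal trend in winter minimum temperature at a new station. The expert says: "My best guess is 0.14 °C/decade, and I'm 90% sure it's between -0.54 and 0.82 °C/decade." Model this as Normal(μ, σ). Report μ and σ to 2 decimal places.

A symmetric 90% interval runs μ ± z·σ with z = 1.645.
Half-width = 0.68, so σ = 0.68/1.645 = 0.41.
μ is the stated best guess, 0.14.

μ = 0.14, σ = 0.41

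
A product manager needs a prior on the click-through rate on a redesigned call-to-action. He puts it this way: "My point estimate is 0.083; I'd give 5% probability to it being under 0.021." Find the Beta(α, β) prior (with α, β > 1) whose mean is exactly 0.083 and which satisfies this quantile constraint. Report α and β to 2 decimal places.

α ≈ 2.63, β ≈ 29.04

With mean 0.083 fixed, write α = 0.083s, β = 0.917s where s = α+β.
Need P(θ < 0.021) = 0.05 under Beta(0.083s, 0.917s). Normal approximation: (q−m)/√(m(1−m)/s) ≈ z_{0.05} = -1.64, so s ≈ 0.083·0.917·(-1.64)²/(0.021−0.083)² = 53.6.
At s = 53.6: P(θ<0.021) ≈ 0.012. Adjusting to match 0.05 gives s ≈ 31.67.
So α = 0.083·31.67 ≈ 2.63, β = 0.917·31.67 ≈ 29.04.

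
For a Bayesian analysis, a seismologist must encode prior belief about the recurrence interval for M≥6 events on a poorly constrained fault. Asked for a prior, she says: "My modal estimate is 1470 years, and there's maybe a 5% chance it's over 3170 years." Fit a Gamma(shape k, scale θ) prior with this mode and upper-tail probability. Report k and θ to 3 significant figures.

Gamma(k,θ) with k>1 has mode (k−1)θ, so θ = 1470/(k−1).
Need P(X < 3170) = 0.95 with θ tied to k this way. Start at k = 2, θ = 1470: P(X<3170) ≈ 0.635.
Too low — raise k to concentrate. Iterating converges to k ≈ 5.67.
Then θ = 1470/(5.67−1) ≈ 315.

k ≈ 5.67, θ ≈ 315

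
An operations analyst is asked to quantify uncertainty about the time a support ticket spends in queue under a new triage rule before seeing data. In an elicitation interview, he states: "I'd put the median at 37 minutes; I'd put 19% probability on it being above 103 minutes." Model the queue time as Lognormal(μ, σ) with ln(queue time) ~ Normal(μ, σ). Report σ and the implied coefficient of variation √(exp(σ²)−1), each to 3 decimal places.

σ ≈ 1.166, CV ≈ 1.702

If T ~ Lognormal(μ,σ) then ln T ~ Normal(μ,σ), so the p-quantile of ln T is μ + z_p·σ.
ln(37) = 3.611 and ln(103) = 4.635; z_{0.5} = 0, z_{0.81} = 0.8779.
σ = (4.635 − 3.611)/(0.8779 − (0)) = 1.166.
μ = 3.611 − (0)·1.166 = 3.611.
CV = √(exp(σ²)−1) = √(exp(1.3600)−1) = 1.702.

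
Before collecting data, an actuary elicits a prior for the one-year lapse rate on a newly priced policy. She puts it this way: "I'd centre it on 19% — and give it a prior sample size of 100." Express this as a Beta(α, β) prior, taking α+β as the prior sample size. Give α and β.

Under the effective-sample-size interpretation, Beta(α, β) has prior mean α/(α+β) and prior sample size α+β.
So α+β = 100 and α/(α+β) = 0.19, giving α = 0.19·100 = 19 and β = 100 − 19 = 81.

α = 19, β = 81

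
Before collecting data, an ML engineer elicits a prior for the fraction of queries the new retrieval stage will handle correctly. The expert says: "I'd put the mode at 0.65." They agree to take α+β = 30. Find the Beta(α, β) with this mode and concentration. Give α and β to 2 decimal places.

α = 19.20, β = 10.80

For α,β > 1 the Beta mode is (α−1)/(α+β−2). With α+β = 30, the mode is (α−1)/28.
Set (α−1)/28 = 0.65 → α = 1 + 0.65·28 = 19.20.
β = 30 − α = 10.80.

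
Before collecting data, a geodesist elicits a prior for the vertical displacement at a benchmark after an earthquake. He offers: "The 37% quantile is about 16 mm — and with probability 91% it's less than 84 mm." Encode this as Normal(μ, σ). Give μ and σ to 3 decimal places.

μ = 29.492, σ = 40.655

For Normal(μ,σ), the p-quantile is μ + z_p·σ. Here z_{0.37} = -0.3319, z_{0.91} = 1.341.
So 16 = μ − 0.3319σ and 84 = μ + 1.341σ.
Subtracting: σ = (84 − 16)/(1.341 − (-0.3319)) = 40.655.
Then μ = 16 − (-0.3319)·40.655 = 29.492.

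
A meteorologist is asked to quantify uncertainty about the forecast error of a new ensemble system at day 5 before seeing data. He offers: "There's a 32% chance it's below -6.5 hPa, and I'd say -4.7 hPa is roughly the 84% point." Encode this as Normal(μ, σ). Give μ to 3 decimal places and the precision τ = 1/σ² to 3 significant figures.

μ = -5.924, τ = 0.66

The p-quantile of Normal(μ,σ) is μ + z_p·σ, with z_{0.32} = -0.4677 and z_{0.84} = 0.9945.
Eliminate σ: μ = (z₂·x₁ − z₁·x₂)/(z₂ − z₁) = (0.9945·-6.5 − (-0.4677)·-4.7)/1.462 = -5.924.
Then σ = (x₂ − x₁)/(z₂ − z₁) = (-4.7 − -6.5)/1.462 = 1.231.
Precision τ = 1/σ² = 1/1.231² = 0.66.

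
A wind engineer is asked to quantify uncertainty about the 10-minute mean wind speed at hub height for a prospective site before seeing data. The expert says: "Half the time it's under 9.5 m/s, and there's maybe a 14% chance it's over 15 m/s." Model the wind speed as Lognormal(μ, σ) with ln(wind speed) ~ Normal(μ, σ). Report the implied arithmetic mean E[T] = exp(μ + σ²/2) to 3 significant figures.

E[T] ≈ 10.4 m/s

If T ~ Lognormal(μ,σ) then ln T ~ Normal(μ,σ), so the p-quantile of ln T is μ + z_p·σ.
ln(9.5) = 2.251 and ln(15) = 2.708; z_{0.5} = 0, z_{0.86} = 1.08.
σ = (2.708 − 2.251)/(1.08 − (0)) = 0.423.
μ = 2.251 − (0)·0.423 = 2.251.
E[T] = exp(μ + σ²/2) = exp(2.251 + 0.0894) = 10.4 m/s.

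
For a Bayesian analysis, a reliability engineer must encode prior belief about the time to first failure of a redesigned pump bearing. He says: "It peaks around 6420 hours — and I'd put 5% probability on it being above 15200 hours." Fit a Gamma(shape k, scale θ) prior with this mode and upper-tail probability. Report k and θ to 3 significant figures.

Gamma(k,θ) with k>1 has mode (k−1)θ, so θ = 6420/(k−1).
Need P(X < 15200) = 0.95 with θ tied to k this way. Start at k = 2, θ = 6420: P(X<15200) ≈ 0.684.
Too low — raise k to concentrate. Iterating converges to k ≈ 4.68.
Then θ = 6420/(4.68−1) ≈ 1750.

k ≈ 4.68, θ ≈ 1750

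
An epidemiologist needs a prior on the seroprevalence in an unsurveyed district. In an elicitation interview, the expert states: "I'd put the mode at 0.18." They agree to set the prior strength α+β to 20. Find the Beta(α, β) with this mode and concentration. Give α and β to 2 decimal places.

For α,β > 1 the Beta mode is (α−1)/(α+β−2). With α+β = 20, the mode is (α−1)/18.
Set (α−1)/18 = 0.18 → α = 1 + 0.18·18 = 4.24.
β = 20 − α = 15.76.

α = 4.24, β = 15.76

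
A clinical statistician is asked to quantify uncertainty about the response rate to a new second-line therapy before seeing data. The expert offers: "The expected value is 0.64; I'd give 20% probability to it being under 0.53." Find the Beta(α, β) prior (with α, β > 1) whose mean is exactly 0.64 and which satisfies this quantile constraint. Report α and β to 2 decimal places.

With mean 0.64 fixed, write α = 0.64s, β = 0.36s where s = α+β.
Need P(θ < 0.53) = 0.2 under Beta(0.64s, 0.36s). Normal approximation: (q−m)/√(m(1−m)/s) ≈ z_{0.2} = -0.842, so s ≈ 0.64·0.36·(-0.842)²/(0.53−0.64)² = 13.5.
At s = 13.5: P(θ<0.53) ≈ 0.196. Adjusting to match 0.2 gives s ≈ 13.05.
So α = 0.64·13.05 ≈ 8.35, β = 0.36·13.05 ≈ 4.70.

α ≈ 8.35, β ≈ 4.70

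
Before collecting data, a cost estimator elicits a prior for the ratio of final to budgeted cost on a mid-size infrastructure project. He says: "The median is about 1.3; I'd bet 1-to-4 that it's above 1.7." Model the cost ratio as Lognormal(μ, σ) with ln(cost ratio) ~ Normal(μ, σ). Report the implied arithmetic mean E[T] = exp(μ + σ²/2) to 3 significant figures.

E[T] ≈ 1.37

If T ~ Lognormal(μ,σ) then ln T ~ Normal(μ,σ), so the p-quantile of ln T is μ + z_p·σ.
ln(1.3) = 0.2624 and ln(1.7) = 0.5306; z_{0.5} = 0, z_{0.8} = 0.8416.
σ = (0.5306 − 0.2624)/(0.8416 − (0)) = 0.319.
μ = 0.2624 − (0)·0.319 = 0.262.
E[T] = exp(μ + σ²/2) = exp(0.262 + 0.0508) = 1.37.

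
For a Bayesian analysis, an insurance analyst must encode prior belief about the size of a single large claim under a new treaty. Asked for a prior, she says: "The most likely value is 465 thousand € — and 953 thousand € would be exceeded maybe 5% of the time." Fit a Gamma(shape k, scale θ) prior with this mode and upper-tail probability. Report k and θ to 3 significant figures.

Gamma(k,θ) with k>1 has mode (k−1)θ, so θ = 465/(k−1).
Need P(X < 953) = 0.95 with θ tied to k this way. Start at k = 2, θ = 465: P(X<953) ≈ 0.607.
Too low — raise k to concentrate. Iterating converges to k ≈ 6.37.
Then θ = 465/(6.37−1) ≈ 86.5.

k ≈ 6.37, θ ≈ 86.5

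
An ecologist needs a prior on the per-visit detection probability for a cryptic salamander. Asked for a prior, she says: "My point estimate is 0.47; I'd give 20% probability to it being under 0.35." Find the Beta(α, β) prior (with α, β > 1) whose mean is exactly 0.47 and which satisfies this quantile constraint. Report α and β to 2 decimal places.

α ≈ 5.86, β ≈ 6.61

With mean 0.47 fixed, write α = 0.47s, β = 0.53s where s = α+β.
Need P(θ < 0.35) = 0.2 under Beta(0.47s, 0.53s). Normal approximation: (q−m)/√(m(1−m)/s) ≈ z_{0.2} = -0.842, so s ≈ 0.47·0.53·(-0.842)²/(0.35−0.47)² = 12.3.
At s = 12.3: P(θ<0.35) ≈ 0.202. Adjusting to match 0.2 gives s ≈ 12.46.
So α = 0.47·12.46 ≈ 5.86, β = 0.53·12.46 ≈ 6.61.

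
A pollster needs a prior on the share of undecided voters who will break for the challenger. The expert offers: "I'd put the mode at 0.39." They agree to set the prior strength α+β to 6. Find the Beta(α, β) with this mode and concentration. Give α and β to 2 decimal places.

For α,β > 1 the Beta mode is (α−1)/(α+β−2). With α+β = 6, the mode is (α−1)/4.
Set (α−1)/4 = 0.39 → α = 1 + 0.39·4 = 2.56.
β = 6 − α = 3.44.

α = 2.56, β = 3.44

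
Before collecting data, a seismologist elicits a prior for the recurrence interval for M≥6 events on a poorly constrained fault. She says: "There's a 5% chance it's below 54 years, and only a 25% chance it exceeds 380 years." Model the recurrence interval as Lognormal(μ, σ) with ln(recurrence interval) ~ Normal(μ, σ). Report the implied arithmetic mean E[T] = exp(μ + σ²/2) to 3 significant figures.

E[T] ≈ 307 years

If T ~ Lognormal(μ,σ) then ln T ~ Normal(μ,σ), so the p-quantile of ln T is μ + z_p·σ.
ln(54) = 3.989 and ln(380) = 5.94; z_{0.05} = -1.645, z_{0.75} = 0.6745.
σ = (5.94 − 3.989)/(0.6745 − (-1.645)) = 0.841.
μ = 3.989 − (-1.645)·0.841 = 5.373.
E[T] = exp(μ + σ²/2) = exp(5.373 + 0.3539) = 307 years.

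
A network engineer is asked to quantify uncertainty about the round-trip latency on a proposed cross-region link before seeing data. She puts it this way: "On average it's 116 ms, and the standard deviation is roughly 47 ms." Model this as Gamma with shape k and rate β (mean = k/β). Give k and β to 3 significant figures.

For Gamma(k, rate β): mean = k/β, variance = k/β², so CV = 1/√k.
CV = SD/mean = 47/116 = 0.4052, hence k = 1/CV² = 6.09.
Then β = k/mean = 6.09/116 = 0.0525.

k ≈ 6.09, β ≈ 0.0525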